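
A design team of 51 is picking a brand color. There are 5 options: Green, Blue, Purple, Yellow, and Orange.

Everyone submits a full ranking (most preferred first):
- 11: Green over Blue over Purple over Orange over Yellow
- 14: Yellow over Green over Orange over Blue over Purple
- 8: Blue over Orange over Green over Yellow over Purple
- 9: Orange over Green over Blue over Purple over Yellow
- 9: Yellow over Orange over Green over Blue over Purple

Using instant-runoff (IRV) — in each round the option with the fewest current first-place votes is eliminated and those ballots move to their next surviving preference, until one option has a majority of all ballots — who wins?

Round 1: Green 11, Blue 8, Purple 0, Yellow 23, Orange 9. Purple eliminated.
Round 2: Green 11, Blue 8, Yellow 23, Orange 9. Blue eliminated.
Round 3: Green 11, Yellow 23, Orange 17. Green eliminated.
Round 4: Yellow 23, Orange 28. Orange has a majority (≥26).

Orange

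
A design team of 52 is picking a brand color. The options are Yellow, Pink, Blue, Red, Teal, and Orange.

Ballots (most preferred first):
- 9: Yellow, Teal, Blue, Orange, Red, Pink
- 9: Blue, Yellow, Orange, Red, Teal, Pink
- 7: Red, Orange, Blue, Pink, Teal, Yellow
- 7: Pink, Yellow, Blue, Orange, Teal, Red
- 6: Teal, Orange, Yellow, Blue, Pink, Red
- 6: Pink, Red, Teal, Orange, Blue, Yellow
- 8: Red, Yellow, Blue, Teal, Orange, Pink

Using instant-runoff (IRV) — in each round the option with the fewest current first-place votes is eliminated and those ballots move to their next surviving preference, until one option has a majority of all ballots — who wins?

Round 1: Yellow 9, Pink 13, Blue 9, Red 15, Teal 6, Orange 0. Orange eliminated.
Round 2: Yellow 9, Pink 13, Blue 9, Red 15, Teal 6. Teal eliminated.
Round 3: Yellow 15, Pink 13, Blue 9, Red 15. Blue eliminated.
Round 4: Yellow 24, Pink 13, Red 15. Pink eliminated.
Round 5: Yellow 31, Red 21. Yellow has a majority (≥27).

Yellow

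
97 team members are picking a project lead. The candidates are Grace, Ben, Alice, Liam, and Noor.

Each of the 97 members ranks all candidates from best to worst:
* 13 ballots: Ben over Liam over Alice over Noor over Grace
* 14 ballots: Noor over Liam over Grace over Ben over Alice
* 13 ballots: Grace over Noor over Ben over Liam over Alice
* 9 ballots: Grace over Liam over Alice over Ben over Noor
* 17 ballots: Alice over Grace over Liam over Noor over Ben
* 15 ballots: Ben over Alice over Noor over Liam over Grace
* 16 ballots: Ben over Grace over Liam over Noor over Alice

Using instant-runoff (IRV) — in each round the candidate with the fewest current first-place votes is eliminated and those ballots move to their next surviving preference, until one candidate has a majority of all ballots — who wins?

Round 1: Grace 22, Ben 44, Alice 17, Liam 0, Noor 14. Liam eliminated.
Round 2: Grace 22, Ben 44, Alice 17, Noor 14. Noor eliminated.
Round 3: Grace 36, Ben 44, Alice 17. Alice eliminated.
Round 4: Grace 53, Ben 44. Grace has a majority (≥49).

Grace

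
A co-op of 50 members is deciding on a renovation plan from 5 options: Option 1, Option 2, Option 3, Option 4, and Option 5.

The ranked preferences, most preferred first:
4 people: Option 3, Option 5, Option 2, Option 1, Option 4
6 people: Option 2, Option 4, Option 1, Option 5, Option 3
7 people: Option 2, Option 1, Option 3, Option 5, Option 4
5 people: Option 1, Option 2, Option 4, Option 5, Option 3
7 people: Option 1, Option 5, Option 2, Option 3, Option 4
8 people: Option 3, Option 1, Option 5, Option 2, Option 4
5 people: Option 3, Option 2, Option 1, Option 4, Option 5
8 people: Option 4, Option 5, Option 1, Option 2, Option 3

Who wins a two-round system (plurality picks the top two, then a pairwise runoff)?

Round 1 first-place votes: Option 1 12, Option 2 13, Option 3 17, Option 4 8, Option 5 0. Option 3 and Option 2 advance.
Runoff: Option 3 is ranked above Option 2 on 17 ballots, Option 2 above Option 3 on 33.

Option 2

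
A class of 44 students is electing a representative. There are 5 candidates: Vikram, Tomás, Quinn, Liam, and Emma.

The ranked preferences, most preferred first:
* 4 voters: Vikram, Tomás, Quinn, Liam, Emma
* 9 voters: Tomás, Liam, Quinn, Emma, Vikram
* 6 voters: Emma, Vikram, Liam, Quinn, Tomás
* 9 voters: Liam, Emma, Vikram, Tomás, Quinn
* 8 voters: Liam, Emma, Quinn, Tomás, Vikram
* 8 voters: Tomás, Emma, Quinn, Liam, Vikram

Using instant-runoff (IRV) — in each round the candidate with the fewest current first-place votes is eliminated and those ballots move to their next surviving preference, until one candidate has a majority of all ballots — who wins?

Round 1: Vikram 4, Tomás 17, Quinn 0, Liam 17, Emma 6. Quinn eliminated.
Round 2: Vikram 4, Tomás 17, Liam 17, Emma 6. Vikram eliminated.
Round 3: Tomás 21, Liam 17, Emma 6. Emma eliminated.
Round 4: Tomás 21, Liam 23. Liam has a majority (≥23).

Liam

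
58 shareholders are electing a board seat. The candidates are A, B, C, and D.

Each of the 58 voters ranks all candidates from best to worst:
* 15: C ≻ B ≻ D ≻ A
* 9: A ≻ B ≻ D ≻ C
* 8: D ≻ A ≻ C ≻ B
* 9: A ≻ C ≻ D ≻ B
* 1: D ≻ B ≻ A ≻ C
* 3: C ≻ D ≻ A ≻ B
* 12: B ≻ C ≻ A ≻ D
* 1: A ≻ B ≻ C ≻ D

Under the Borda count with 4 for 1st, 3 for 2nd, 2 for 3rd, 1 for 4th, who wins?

C

A: 15×1 + 9×4 + 8×3 + 9×4 + 1×2 + 3×2 + 12×2 + 1×4 = 147
B: 15×3 + 9×3 + 8×1 + 9×1 + 1×3 + 3×1 + 12×4 + 1×3 = 146
C: 15×4 + 9×1 + 8×2 + 9×3 + 1×1 + 3×4 + 12×3 + 1×2 = 163
D: 15×2 + 9×2 + 8×4 + 9×2 + 1×4 + 3×3 + 12×1 + 1×1 = 124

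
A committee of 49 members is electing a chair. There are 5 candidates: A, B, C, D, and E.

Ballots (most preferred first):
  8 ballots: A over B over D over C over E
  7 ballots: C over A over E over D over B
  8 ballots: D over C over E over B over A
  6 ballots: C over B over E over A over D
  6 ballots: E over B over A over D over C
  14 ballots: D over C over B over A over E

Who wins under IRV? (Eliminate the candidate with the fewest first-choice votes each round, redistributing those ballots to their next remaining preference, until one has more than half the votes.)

A

Round 1: A 8, B 0, C 13, D 22, E 6. B eliminated.
Round 2: A 8, C 13, D 22, E 6. E eliminated.
Round 3: A 14, C 13, D 22. C eliminated.
Round 4: A 27, D 22. A has a majority (≥25).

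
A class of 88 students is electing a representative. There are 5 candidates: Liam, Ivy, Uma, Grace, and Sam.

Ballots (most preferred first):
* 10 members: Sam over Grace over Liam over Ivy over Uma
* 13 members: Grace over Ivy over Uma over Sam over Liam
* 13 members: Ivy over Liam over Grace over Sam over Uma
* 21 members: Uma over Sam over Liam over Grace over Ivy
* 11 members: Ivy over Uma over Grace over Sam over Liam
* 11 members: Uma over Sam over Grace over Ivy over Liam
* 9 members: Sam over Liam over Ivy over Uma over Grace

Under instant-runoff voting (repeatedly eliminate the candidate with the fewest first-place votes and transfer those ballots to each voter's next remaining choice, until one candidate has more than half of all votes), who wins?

Round 1: Liam 0, Ivy 24, Uma 32, Grace 13, Sam 19. Liam eliminated.
Round 2: Ivy 24, Uma 32, Grace 13, Sam 19. Grace eliminated.
Round 3: Ivy 37, Uma 32, Sam 19. Sam eliminated.
Round 4: Ivy 56, Uma 32. Ivy has a majority (≥45).

Ivy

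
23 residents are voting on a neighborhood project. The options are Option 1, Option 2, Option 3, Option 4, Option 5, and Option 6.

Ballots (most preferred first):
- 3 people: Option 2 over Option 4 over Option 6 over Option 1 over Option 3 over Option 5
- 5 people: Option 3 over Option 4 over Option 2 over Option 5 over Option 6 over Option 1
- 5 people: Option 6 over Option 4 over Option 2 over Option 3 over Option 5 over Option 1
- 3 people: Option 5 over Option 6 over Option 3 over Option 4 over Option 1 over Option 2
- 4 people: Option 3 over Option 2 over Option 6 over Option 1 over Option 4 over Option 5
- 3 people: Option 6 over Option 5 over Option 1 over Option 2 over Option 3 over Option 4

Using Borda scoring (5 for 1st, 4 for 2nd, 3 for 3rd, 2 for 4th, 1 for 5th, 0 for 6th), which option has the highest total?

Option 6

Option 1: 3×2 + 5×0 + 5×0 + 3×1 + 4×2 + 3×3 = 26
Option 2: 3×5 + 5×3 + 5×3 + 3×0 + 4×4 + 3×2 = 67
Option 3: 3×1 + 5×5 + 5×2 + 3×3 + 4×5 + 3×1 = 70
Option 4: 3×4 + 5×4 + 5×4 + 3×2 + 4×1 + 3×0 = 62
Option 5: 3×0 + 5×2 + 5×1 + 3×5 + 4×0 + 3×4 = 42
Option 6: 3×3 + 5×1 + 5×5 + 3×4 + 4×3 + 3×5 = 78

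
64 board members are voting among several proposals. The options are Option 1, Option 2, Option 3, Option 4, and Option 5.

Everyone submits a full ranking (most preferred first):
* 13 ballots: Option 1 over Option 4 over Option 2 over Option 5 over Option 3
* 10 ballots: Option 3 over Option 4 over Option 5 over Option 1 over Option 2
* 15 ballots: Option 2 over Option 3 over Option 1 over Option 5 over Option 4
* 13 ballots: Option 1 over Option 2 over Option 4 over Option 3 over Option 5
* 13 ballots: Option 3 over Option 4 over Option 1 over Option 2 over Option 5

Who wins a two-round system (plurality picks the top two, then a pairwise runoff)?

Round 1 first-place votes: Option 1 26, Option 2 15, Option 3 23, Option 4 0, Option 5 0. Option 1 and Option 3 advance.
Runoff: Option 1 is ranked above Option 3 on 26 ballots, Option 3 above Option 1 on 38.

Option 3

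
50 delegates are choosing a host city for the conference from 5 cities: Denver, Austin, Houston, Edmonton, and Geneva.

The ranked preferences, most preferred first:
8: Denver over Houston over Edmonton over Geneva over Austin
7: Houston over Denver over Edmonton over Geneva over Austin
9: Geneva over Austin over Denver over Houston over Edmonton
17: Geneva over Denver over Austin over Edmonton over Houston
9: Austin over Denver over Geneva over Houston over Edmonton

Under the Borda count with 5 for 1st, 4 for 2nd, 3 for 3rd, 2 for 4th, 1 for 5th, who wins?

Denver: 8×5 + 7×4 + 9×3 + 17×4 + 9×4 = 199
Austin: 8×1 + 7×1 + 9×4 + 17×3 + 9×5 = 147
Houston: 8×4 + 7×5 + 9×2 + 17×1 + 9×2 = 120
Edmonton: 8×3 + 7×3 + 9×1 + 17×2 + 9×1 = 97
Geneva: 8×2 + 7×2 + 9×5 + 17×5 + 9×3 = 187

Denver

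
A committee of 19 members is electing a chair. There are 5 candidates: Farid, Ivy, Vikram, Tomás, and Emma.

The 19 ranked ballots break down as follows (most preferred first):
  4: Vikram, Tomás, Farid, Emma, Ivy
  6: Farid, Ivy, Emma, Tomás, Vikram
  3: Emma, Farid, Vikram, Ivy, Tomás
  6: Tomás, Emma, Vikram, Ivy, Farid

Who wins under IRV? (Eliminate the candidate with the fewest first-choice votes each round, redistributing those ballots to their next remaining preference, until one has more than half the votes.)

Round 1: Farid 6, Ivy 0, Vikram 4, Tomás 6, Emma 3. Ivy eliminated.
Round 2: Farid 6, Vikram 4, Tomás 6, Emma 3. Emma eliminated.
Round 3: Farid 9, Vikram 4, Tomás 6. Vikram eliminated.
Round 4: Farid 9, Tomás 10. Tomás has a majority (≥10).

Tomás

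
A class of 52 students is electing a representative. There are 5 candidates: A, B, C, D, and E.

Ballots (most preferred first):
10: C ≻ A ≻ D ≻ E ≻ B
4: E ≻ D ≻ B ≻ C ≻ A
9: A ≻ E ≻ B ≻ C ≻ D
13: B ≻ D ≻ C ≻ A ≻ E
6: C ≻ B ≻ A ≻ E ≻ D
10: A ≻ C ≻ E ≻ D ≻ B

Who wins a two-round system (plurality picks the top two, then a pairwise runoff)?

Round 1 first-place votes: A 19, B 13, C 16, D 0, E 4. A and C advance.
Runoff: A is ranked above C on 19 ballots, C above A on 33.

C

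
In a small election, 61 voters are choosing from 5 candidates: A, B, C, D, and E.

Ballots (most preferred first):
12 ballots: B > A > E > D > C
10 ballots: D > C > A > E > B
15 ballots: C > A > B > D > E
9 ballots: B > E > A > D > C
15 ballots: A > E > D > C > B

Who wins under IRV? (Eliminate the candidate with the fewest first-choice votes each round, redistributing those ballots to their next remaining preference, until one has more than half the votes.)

C

Round 1: A 15, B 21, C 15, D 10, E 0. E eliminated.
Round 2: A 15, B 21, C 15, D 10. D eliminated.
Round 3: A 15, B 21, C 25. A eliminated.
Round 4: B 21, C 40. C has a majority (≥31).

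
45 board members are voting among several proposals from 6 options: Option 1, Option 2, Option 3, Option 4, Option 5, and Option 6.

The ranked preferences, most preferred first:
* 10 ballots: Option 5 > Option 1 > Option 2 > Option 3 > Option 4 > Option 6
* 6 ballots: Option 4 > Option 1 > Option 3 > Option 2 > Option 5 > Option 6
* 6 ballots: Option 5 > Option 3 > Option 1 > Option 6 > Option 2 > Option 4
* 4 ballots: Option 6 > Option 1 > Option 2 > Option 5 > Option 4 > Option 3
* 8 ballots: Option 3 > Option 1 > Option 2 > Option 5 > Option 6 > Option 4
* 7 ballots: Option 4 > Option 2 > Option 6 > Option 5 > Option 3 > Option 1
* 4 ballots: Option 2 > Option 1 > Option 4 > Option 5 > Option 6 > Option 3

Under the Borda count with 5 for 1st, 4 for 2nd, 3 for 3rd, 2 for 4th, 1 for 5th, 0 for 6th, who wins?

Option 1: 10×4 + 6×4 + 6×3 + 4×4 + 8×4 + 7×0 + 4×4 = 146
Option 2: 10×3 + 6×2 + 6×1 + 4×3 + 8×3 + 7×4 + 4×5 = 132
Option 3: 10×2 + 6×3 + 6×4 + 4×0 + 8×5 + 7×1 + 4×0 = 109
Option 4: 10×1 + 6×5 + 6×0 + 4×1 + 8×0 + 7×5 + 4×3 = 91
Option 5: 10×5 + 6×1 + 6×5 + 4×2 + 8×2 + 7×2 + 4×2 = 132
Option 6: 10×0 + 6×0 + 6×2 + 4×5 + 8×1 + 7×3 + 4×1 = 65

Option 1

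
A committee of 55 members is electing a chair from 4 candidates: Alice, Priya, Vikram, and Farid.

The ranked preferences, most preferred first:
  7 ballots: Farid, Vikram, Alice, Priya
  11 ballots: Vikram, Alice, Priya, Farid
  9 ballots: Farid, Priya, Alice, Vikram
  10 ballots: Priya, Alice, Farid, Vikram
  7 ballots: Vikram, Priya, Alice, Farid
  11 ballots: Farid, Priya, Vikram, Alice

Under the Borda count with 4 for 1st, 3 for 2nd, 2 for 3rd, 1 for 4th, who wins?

Alice: 7×2 + 11×3 + 9×2 + 10×3 + 7×2 + 11×1 = 120
Priya: 7×1 + 11×2 + 9×3 + 10×4 + 7×3 + 11×3 = 150
Vikram: 7×3 + 11×4 + 9×1 + 10×1 + 7×4 + 11×2 = 134
Farid: 7×4 + 11×1 + 9×4 + 10×2 + 7×1 + 11×4 = 146

Priya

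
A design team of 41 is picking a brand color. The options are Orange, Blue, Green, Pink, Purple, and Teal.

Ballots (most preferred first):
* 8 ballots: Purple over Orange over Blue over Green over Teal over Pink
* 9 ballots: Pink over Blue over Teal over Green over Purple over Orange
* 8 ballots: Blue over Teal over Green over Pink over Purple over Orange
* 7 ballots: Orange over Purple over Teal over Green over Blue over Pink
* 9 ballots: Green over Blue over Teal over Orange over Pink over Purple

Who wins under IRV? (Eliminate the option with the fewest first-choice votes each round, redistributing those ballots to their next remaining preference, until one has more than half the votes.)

Green

Round 1: Orange 7, Blue 8, Green 9, Pink 9, Purple 8, Teal 0. Teal eliminated.
Round 2: Orange 7, Blue 8, Green 9, Pink 9, Purple 8. Orange eliminated.
Round 3: Blue 8, Green 9, Pink 9, Purple 15. Blue eliminated.
Round 4: Green 17, Pink 9, Purple 15. Pink eliminated.
Round 5: Green 26, Purple 15. Green has a majority (≥21).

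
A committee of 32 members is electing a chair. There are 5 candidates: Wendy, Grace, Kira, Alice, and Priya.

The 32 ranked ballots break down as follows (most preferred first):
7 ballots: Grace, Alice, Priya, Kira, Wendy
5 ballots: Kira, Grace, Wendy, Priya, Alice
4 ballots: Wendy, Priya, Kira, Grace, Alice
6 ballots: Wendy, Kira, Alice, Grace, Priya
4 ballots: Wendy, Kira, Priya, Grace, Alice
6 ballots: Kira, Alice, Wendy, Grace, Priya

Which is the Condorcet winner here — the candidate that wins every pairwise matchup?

Kira vs Wendy: 18–14
Kira vs Grace: 25–7
Kira vs Alice: 25–7
Kira vs Priya: 21–11
Kira beats every other candidate.

Kira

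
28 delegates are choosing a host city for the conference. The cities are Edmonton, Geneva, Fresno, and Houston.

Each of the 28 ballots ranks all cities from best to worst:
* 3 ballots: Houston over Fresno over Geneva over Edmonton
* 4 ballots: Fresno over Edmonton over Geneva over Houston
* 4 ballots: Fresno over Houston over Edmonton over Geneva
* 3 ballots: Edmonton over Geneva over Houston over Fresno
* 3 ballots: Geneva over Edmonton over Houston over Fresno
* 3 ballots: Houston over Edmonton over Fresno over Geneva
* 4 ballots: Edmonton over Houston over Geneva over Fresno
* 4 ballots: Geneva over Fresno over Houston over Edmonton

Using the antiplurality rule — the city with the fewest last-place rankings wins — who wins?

Last-place votes: Edmonton 7, Geneva 7, Fresno 10, Houston 4.

Houston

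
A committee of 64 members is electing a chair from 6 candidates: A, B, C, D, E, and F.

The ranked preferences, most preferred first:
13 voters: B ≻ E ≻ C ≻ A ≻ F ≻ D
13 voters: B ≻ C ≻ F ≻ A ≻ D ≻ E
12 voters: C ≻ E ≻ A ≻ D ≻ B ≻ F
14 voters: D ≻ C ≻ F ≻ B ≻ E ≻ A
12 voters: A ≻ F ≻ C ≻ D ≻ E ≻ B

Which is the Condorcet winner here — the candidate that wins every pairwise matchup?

C vs A: 52–12
C vs B: 38–26
C vs D: 50–14
C vs E: 51–13
C vs F: 52–12
C beats every other candidate.

C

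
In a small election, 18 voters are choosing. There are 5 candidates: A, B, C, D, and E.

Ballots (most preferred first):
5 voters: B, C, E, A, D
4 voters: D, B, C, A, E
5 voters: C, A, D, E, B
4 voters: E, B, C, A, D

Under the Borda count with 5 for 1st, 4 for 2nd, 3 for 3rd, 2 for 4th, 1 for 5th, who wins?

A: 5×2 + 4×2 + 5×4 + 4×2 = 46
B: 5×5 + 4×4 + 5×1 + 4×4 = 62
C: 5×4 + 4×3 + 5×5 + 4×3 = 69
D: 5×1 + 4×5 + 5×3 + 4×1 = 44
E: 5×3 + 4×1 + 5×2 + 4×5 = 49

C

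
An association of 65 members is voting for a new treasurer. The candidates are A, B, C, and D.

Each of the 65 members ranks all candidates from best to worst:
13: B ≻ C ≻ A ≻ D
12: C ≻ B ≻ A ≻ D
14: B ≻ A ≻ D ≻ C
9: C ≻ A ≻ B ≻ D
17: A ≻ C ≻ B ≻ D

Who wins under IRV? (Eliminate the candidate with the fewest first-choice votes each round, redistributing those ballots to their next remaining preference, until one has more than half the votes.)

C

Round 1: A 17, B 27, C 21, D 0. D eliminated.
Round 2: A 17, B 27, C 21. A eliminated.
Round 3: B 27, C 38. C has a majority (≥33).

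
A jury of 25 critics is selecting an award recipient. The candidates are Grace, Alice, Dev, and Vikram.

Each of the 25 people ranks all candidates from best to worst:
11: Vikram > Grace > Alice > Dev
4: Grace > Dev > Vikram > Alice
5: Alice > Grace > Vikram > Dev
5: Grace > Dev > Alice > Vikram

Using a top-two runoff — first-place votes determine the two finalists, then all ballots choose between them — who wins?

Round 1 first-place votes: Grace 9, Alice 5, Dev 0, Vikram 11. Vikram and Grace advance.
Runoff: Vikram is ranked above Grace on 11 ballots, Grace above Vikram on 14.

Grace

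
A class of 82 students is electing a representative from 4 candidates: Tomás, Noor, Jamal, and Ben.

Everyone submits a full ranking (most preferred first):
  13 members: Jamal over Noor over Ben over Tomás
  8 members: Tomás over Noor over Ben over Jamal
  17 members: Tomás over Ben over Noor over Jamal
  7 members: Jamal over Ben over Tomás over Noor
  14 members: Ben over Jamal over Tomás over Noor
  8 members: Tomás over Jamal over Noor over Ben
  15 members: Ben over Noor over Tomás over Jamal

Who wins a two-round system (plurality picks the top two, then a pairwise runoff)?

Round 1 first-place votes: Tomás 33, Noor 0, Jamal 20, Ben 29. Tomás and Ben advance.
Runoff: Tomás is ranked above Ben on 33 ballots, Ben above Tomás on 49.

Ben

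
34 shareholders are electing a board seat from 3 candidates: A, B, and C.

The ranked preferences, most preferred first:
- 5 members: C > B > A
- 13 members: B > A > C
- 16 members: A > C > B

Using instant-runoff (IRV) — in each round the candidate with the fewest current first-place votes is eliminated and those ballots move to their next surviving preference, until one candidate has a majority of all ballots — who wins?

B

Round 1: A 16, B 13, C 5. C eliminated.
Round 2: A 16, B 18. B has a majority (≥18).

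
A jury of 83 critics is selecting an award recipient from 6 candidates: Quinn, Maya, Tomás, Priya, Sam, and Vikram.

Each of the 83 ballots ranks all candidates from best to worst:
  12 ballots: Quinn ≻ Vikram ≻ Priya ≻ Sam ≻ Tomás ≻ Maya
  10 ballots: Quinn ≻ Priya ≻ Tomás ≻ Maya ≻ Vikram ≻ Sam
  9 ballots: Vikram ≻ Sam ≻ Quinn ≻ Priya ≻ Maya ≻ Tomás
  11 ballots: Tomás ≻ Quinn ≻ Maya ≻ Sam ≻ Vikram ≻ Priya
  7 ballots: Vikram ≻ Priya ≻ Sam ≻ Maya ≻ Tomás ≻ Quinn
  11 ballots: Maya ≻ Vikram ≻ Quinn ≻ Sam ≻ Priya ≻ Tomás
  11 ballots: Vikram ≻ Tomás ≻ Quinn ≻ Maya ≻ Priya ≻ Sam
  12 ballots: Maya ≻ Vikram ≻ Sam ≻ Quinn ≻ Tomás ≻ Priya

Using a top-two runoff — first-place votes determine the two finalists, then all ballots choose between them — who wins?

Round 1 first-place votes: Quinn 22, Maya 23, Tomás 11, Priya 0, Sam 0, Vikram 27. Vikram and Maya advance.
Runoff: Vikram is ranked above Maya on 39 ballots, Maya above Vikram on 44.

Maya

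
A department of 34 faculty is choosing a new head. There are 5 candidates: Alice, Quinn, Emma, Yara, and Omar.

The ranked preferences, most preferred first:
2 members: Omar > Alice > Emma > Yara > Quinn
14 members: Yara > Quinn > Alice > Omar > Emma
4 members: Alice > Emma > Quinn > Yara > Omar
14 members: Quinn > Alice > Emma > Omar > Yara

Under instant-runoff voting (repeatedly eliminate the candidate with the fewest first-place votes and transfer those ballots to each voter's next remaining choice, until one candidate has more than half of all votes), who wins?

Quinn

Round 1: Alice 4, Quinn 14, Emma 0, Yara 14, Omar 2. Emma eliminated.
Round 2: Alice 4, Quinn 14, Yara 14, Omar 2. Omar eliminated.
Round 3: Alice 6, Quinn 14, Yara 14. Alice eliminated.
Round 4: Quinn 18, Yara 16. Quinn has a majority (≥18).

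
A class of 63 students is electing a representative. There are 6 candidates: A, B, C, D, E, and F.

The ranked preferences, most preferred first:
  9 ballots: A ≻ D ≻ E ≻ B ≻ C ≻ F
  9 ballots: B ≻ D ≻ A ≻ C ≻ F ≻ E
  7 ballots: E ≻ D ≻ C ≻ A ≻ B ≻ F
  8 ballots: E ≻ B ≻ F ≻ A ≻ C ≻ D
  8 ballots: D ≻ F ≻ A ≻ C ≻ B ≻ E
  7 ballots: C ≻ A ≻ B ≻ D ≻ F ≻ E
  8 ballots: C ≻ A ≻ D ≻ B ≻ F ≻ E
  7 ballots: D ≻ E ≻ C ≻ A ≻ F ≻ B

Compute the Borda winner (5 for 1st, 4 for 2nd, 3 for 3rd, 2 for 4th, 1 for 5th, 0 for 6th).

D

A: 9×5 + 9×3 + 7×2 + 8×2 + 8×3 + 7×4 + 8×4 + 7×2 = 200
B: 9×2 + 9×5 + 7×1 + 8×4 + 8×1 + 7×3 + 8×2 + 7×0 = 147
C: 9×1 + 9×2 + 7×3 + 8×1 + 8×2 + 7×5 + 8×5 + 7×3 = 168
D: 9×4 + 9×4 + 7×4 + 8×0 + 8×5 + 7×2 + 8×3 + 7×5 = 213
E: 9×3 + 9×0 + 7×5 + 8×5 + 8×0 + 7×0 + 8×0 + 7×4 = 130
F: 9×0 + 9×1 + 7×0 + 8×3 + 8×4 + 7×1 + 8×1 + 7×1 = 87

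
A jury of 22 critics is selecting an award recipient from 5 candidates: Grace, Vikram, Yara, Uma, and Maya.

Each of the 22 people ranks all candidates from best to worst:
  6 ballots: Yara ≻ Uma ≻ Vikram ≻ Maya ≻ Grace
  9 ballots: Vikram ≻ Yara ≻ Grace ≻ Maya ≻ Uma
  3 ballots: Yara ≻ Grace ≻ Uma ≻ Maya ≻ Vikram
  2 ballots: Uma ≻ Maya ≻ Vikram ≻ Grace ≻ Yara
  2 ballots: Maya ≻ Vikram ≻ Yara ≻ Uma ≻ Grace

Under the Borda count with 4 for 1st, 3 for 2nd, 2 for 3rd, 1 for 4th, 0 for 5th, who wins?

Yara

Grace: 6×0 + 9×2 + 3×3 + 2×1 + 2×0 = 29
Vikram: 6×2 + 9×4 + 3×0 + 2×2 + 2×3 = 58
Yara: 6×4 + 9×3 + 3×4 + 2×0 + 2×2 = 67
Uma: 6×3 + 9×0 + 3×2 + 2×4 + 2×1 = 34
Maya: 6×1 + 9×1 + 3×1 + 2×3 + 2×4 = 32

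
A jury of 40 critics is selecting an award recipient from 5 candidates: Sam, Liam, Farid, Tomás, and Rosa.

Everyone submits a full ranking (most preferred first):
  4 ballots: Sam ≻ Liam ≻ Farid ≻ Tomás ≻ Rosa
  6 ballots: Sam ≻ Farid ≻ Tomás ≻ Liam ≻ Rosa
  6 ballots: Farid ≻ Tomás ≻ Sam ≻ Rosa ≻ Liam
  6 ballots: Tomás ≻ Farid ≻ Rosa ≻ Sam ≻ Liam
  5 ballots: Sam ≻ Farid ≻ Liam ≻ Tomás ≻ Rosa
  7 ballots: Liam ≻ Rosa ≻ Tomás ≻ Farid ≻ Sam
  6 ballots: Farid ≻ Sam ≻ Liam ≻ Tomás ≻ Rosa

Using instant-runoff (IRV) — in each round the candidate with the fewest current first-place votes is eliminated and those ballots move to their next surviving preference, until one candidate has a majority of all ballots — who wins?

Farid

Round 1: Sam 15, Liam 7, Farid 12, Tomás 6, Rosa 0. Rosa eliminated.
Round 2: Sam 15, Liam 7, Farid 12, Tomás 6. Tomás eliminated.
Round 3: Sam 15, Liam 7, Farid 18. Liam eliminated.
Round 4: Sam 15, Farid 25. Farid has a majority (≥21).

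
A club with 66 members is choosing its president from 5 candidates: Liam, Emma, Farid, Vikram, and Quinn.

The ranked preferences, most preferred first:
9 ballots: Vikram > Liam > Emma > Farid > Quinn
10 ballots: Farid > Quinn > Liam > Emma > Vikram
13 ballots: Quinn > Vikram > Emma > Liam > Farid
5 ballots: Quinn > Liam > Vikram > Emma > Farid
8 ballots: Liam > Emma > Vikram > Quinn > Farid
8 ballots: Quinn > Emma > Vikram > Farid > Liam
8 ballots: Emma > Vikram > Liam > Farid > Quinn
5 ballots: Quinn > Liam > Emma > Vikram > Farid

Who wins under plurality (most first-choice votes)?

First-place votes: Liam 8, Emma 8, Farid 10, Vikram 9, Quinn 31.

Quinn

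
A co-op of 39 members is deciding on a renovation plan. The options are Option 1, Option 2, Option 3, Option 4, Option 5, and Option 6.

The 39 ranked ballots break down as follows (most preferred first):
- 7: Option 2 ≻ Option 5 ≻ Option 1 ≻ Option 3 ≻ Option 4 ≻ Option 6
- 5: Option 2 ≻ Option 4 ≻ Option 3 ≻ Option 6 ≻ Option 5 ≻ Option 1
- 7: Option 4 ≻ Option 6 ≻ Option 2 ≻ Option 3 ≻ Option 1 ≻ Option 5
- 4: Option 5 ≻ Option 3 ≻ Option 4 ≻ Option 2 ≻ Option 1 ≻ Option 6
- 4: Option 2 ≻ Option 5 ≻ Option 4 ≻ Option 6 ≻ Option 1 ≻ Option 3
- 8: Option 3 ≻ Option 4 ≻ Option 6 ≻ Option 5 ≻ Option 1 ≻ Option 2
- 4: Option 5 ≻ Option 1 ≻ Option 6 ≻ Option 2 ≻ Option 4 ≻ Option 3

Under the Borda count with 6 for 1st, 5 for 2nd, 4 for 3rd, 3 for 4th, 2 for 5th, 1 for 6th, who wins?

Option 4

Option 1: 7×4 + 5×1 + 7×2 + 4×2 + 4×2 + 8×2 + 4×5 = 99
Option 2: 7×6 + 5×6 + 7×4 + 4×3 + 4×6 + 8×1 + 4×3 = 156
Option 3: 7×3 + 5×4 + 7×3 + 4×5 + 4×1 + 8×6 + 4×1 = 138
Option 4: 7×2 + 5×5 + 7×6 + 4×4 + 4×4 + 8×5 + 4×2 = 161
Option 5: 7×5 + 5×2 + 7×1 + 4×6 + 4×5 + 8×3 + 4×6 = 144
Option 6: 7×1 + 5×3 + 7×5 + 4×1 + 4×3 + 8×4 + 4×4 = 121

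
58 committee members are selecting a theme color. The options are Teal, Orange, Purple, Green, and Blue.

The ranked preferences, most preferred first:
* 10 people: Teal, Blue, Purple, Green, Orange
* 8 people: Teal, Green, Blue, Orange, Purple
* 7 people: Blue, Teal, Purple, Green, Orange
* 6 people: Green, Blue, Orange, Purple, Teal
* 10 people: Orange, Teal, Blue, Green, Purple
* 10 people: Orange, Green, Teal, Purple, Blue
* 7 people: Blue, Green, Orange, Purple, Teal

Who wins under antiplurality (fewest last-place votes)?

Green

Last-place votes: Teal 13, Orange 17, Purple 18, Green 0, Blue 10.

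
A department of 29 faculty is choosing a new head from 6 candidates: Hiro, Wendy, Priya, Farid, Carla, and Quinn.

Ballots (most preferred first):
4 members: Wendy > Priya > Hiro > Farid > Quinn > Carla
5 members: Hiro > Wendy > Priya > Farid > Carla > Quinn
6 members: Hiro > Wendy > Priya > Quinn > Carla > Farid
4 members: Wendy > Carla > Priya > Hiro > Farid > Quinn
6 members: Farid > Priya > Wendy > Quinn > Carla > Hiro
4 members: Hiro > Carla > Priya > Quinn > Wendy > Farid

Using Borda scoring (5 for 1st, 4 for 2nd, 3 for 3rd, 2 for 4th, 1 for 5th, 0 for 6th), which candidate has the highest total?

Hiro: 4×3 + 5×5 + 6×5 + 4×2 + 6×0 + 4×5 = 95
Wendy: 4×5 + 5×4 + 6×4 + 4×5 + 6×3 + 4×1 = 106
Priya: 4×4 + 5×3 + 6×3 + 4×3 + 6×4 + 4×3 = 97
Farid: 4×2 + 5×2 + 6×0 + 4×1 + 6×5 + 4×0 = 52
Carla: 4×0 + 5×1 + 6×1 + 4×4 + 6×1 + 4×4 = 49
Quinn: 4×1 + 5×0 + 6×2 + 4×0 + 6×2 + 4×2 = 36

Wendy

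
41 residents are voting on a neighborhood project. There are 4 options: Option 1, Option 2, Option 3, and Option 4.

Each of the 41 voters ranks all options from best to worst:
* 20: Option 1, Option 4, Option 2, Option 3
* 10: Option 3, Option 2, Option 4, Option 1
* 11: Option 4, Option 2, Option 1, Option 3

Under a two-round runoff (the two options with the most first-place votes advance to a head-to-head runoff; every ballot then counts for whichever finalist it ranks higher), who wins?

Round 1 first-place votes: Option 1 20, Option 2 0, Option 3 10, Option 4 11. Option 1 and Option 4 advance.
Runoff: Option 1 is ranked above Option 4 on 20 ballots, Option 4 above Option 1 on 21.

Option 4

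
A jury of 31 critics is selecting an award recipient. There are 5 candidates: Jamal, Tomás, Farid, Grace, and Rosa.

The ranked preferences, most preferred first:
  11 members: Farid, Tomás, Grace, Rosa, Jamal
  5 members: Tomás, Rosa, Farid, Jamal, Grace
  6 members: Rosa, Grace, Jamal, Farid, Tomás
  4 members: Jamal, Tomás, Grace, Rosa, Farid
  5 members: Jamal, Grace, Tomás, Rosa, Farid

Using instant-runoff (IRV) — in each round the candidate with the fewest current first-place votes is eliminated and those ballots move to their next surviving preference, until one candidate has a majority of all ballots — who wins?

Rosa

Round 1: Jamal 9, Tomás 5, Farid 11, Grace 0, Rosa 6. Grace eliminated.
Round 2: Jamal 9, Tomás 5, Farid 11, Rosa 6. Tomás eliminated.
Round 3: Jamal 9, Farid 11, Rosa 11. Jamal eliminated.
Round 4: Farid 11, Rosa 20. Rosa has a majority (≥16).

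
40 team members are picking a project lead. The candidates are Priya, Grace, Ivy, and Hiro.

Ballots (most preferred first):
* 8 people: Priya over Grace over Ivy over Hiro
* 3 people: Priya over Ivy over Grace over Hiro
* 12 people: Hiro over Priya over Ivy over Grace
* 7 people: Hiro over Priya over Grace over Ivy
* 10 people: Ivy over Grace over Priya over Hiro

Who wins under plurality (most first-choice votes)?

First-place votes: Priya 11, Grace 0, Ivy 10, Hiro 19.

Hiro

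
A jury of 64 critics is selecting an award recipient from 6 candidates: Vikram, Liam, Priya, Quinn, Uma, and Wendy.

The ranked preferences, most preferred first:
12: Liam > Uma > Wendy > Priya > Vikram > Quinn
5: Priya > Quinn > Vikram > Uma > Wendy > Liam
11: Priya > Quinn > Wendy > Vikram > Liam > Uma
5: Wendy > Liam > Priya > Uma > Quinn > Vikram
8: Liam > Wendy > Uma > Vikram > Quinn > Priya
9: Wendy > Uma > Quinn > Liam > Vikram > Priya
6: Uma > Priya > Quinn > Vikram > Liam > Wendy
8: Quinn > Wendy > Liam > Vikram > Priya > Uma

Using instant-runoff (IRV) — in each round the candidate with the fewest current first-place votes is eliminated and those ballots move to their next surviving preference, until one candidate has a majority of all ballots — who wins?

Round 1: Vikram 0, Liam 20, Priya 16, Quinn 8, Uma 6, Wendy 14. Vikram eliminated.
Round 2: Liam 20, Priya 16, Quinn 8, Uma 6, Wendy 14. Uma eliminated.
Round 3: Liam 20, Priya 22, Quinn 8, Wendy 14. Quinn eliminated.
Round 4: Liam 20, Priya 22, Wendy 22. Liam eliminated.
Round 5: Priya 22, Wendy 42. Wendy has a majority (≥33).

Wendy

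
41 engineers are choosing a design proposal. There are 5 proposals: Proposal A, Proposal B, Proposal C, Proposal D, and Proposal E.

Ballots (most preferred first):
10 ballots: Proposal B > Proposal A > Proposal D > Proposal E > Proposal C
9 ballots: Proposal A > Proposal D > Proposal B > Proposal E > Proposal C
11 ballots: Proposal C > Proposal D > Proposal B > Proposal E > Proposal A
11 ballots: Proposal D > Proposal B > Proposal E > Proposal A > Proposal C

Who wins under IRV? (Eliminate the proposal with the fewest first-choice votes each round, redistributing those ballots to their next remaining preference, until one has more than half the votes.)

Round 1: Proposal A 9, Proposal B 10, Proposal C 11, Proposal D 11, Proposal E 0. Proposal E eliminated.
Round 2: Proposal A 9, Proposal B 10, Proposal C 11, Proposal D 11. Proposal A eliminated.
Round 3: Proposal B 10, Proposal C 11, Proposal D 20. Proposal B eliminated.
Round 4: Proposal C 11, Proposal D 30. Proposal D has a majority (≥21).

Proposal D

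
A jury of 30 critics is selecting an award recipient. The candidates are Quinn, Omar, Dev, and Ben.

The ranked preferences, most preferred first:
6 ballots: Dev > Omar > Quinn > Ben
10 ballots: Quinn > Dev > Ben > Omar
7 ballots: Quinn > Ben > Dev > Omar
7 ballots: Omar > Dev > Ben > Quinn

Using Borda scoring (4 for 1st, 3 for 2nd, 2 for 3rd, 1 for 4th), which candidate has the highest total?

Quinn: 6×2 + 10×4 + 7×4 + 7×1 = 87
Omar: 6×3 + 10×1 + 7×1 + 7×4 = 63
Dev: 6×4 + 10×3 + 7×2 + 7×3 = 89
Ben: 6×1 + 10×2 + 7×3 + 7×2 = 61

Dev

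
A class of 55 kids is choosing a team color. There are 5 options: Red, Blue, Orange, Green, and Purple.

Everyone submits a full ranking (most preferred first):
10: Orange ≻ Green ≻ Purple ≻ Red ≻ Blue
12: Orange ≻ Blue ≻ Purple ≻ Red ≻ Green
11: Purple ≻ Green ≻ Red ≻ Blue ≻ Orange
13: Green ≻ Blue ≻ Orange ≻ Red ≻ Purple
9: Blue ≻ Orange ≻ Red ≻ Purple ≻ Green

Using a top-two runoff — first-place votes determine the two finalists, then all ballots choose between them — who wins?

Orange

Round 1 first-place votes: Red 0, Blue 9, Orange 22, Green 13, Purple 11. Orange and Green advance.
Runoff: Orange is ranked above Green on 31 ballots, Green above Orange on 24.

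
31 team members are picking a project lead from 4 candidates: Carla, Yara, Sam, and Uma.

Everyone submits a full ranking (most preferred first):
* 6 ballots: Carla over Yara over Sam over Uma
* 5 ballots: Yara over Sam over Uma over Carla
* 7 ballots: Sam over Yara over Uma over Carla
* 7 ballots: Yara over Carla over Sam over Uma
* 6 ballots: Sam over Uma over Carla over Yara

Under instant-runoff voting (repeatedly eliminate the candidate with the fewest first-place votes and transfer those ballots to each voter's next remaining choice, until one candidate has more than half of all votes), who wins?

Yara

Round 1: Carla 6, Yara 12, Sam 13, Uma 0. Uma eliminated.
Round 2: Carla 6, Yara 12, Sam 13. Carla eliminated.
Round 3: Yara 18, Sam 13. Yara has a majority (≥16).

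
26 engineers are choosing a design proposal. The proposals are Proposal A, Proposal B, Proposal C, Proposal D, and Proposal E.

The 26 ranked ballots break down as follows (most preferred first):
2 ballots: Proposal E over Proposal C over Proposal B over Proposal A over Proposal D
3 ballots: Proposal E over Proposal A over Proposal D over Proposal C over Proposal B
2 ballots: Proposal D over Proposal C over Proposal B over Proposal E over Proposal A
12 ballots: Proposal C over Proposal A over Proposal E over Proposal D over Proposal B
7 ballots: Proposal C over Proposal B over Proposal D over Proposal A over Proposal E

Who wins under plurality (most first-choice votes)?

Proposal C

First-place votes: Proposal A 0, Proposal B 0, Proposal C 19, Proposal D 2, Proposal E 5.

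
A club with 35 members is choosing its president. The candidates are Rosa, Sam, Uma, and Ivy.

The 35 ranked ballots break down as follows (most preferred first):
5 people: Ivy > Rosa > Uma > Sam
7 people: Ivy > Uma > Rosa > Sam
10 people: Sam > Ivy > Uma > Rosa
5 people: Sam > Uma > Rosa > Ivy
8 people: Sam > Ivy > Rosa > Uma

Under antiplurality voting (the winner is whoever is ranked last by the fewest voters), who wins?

Ivy

Last-place votes: Rosa 10, Sam 12, Uma 8, Ivy 5.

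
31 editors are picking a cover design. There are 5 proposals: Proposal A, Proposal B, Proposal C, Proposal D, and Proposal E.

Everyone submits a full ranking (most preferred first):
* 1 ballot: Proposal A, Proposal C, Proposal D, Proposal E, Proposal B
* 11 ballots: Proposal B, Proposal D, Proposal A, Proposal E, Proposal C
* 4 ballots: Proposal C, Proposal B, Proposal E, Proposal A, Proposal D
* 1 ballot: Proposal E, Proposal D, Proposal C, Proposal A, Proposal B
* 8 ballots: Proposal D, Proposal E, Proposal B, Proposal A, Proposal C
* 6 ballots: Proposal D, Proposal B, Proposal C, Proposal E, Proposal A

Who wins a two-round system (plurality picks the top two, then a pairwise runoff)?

Proposal D

Round 1 first-place votes: Proposal A 1, Proposal B 11, Proposal C 4, Proposal D 14, Proposal E 1. Proposal D and Proposal B advance.
Runoff: Proposal D is ranked above Proposal B on 16 ballots, Proposal B above Proposal D on 15.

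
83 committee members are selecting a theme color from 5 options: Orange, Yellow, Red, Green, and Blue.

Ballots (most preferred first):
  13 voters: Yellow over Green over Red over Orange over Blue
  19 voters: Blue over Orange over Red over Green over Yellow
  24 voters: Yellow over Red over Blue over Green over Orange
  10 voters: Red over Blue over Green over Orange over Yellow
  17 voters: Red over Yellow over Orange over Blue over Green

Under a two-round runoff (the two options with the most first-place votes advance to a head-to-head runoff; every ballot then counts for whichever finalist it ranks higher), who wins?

Red

Round 1 first-place votes: Orange 0, Yellow 37, Red 27, Green 0, Blue 19. Yellow and Red advance.
Runoff: Yellow is ranked above Red on 37 ballots, Red above Yellow on 46.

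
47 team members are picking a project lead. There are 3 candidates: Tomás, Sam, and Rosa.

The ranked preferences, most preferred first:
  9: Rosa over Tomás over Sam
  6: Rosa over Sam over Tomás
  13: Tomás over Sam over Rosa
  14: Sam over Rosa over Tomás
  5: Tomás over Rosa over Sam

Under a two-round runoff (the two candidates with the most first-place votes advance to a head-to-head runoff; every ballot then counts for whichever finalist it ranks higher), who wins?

Round 1 first-place votes: Tomás 18, Sam 14, Rosa 15. Tomás and Rosa advance.
Runoff: Tomás is ranked above Rosa on 18 ballots, Rosa above Tomás on 29.

Rosa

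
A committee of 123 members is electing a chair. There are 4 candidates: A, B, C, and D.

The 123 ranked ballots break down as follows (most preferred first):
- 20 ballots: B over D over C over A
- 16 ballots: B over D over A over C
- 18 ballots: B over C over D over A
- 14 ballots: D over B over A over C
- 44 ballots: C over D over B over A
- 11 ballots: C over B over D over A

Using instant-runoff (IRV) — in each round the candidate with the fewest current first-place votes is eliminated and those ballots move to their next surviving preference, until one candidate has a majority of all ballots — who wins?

B

Round 1: A 0, B 54, C 55, D 14. A eliminated.
Round 2: B 54, C 55, D 14. D eliminated.
Round 3: B 68, C 55. B has a majority (≥62).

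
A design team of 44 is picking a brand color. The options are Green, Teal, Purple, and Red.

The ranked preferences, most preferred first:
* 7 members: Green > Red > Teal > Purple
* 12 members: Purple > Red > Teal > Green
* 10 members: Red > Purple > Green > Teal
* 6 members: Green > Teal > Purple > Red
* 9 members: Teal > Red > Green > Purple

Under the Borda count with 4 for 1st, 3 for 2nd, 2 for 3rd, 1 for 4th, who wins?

Red

Green: 7×4 + 12×1 + 10×2 + 6×4 + 9×2 = 102
Teal: 7×2 + 12×2 + 10×1 + 6×3 + 9×4 = 102
Purple: 7×1 + 12×4 + 10×3 + 6×2 + 9×1 = 106
Red: 7×3 + 12×3 + 10×4 + 6×1 + 9×3 = 130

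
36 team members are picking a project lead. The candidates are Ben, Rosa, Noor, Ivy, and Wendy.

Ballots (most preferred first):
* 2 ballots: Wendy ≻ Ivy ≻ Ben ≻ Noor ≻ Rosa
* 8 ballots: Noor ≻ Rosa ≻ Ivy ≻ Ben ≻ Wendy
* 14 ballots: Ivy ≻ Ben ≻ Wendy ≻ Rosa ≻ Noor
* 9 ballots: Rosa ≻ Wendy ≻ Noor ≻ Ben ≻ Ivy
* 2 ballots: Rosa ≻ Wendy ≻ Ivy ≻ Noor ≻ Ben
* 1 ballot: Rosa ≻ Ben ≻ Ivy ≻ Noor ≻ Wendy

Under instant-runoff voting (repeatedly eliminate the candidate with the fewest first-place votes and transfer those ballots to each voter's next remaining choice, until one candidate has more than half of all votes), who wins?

Round 1: Ben 0, Rosa 12, Noor 8, Ivy 14, Wendy 2. Ben eliminated.
Round 2: Rosa 12, Noor 8, Ivy 14, Wendy 2. Wendy eliminated.
Round 3: Rosa 12, Noor 8, Ivy 16. Noor eliminated.
Round 4: Rosa 20, Ivy 16. Rosa has a majority (≥19).

Rosa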